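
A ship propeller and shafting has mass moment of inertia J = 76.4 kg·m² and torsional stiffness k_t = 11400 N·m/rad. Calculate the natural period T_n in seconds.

ω_n = √(k_t/J) = √(11400/76.4) = √149.2 = 12.22 rad/s.
T_n = 2π/ω_n = 6.283/12.22 = 0.5144 s.

0.514 s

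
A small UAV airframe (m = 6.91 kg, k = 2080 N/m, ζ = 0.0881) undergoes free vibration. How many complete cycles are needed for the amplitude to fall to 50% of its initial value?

2 cycles

Logarithmic decrement δ = 2πζ/√(1 − ζ²) = 2π × 0.08810/√(1 − 0.00776) = 0.5557.
x_n/x₀ = e^(−nδ) ≤ 0.5; take ln: n ≥ ln(1/0.5)/δ = 0.6931/0.5557 = 1.247.
So 2 complete cycles are required.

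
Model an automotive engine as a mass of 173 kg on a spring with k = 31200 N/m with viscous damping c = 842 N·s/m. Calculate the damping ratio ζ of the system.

0.181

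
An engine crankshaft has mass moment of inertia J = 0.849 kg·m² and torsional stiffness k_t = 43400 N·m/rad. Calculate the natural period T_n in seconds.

ω_n = √(k_t/J) = √(43400/0.849) = √51120 = 226.1 rad/s.
T_n = 2π/ω_n = 6.283/226.1 = 0.02779 s.

0.0278 s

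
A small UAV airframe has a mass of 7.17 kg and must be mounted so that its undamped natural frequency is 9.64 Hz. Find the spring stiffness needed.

26300 N/m

ω_n = 2πf_n = 2π × 9.64 = 60.57 rad/s.
k = m·ω_n² = 7.17 × 60.57² = 7.17 × 3669 = 26300 N/m.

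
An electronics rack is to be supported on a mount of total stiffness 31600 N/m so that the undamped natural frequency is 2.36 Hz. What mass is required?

144 kg

ω_n = 2πf_n = 2π × 2.36 = 14.83 rad/s.
m = k/ω_n² = 31600/14.83² = 31600/219.9 = 143.7 kg.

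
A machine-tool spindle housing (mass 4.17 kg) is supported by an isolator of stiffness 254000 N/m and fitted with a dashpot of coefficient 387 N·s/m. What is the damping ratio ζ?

ω_n = √(k/m) = √(254000/4.17) = 246.8 rad/s.
Critical damping c_c = 2√(k·m) = 2√(254000 × 4.17) = 2058 N·s/m, so ζ = c/c_c = 387/2058 = 0.1880.

0.188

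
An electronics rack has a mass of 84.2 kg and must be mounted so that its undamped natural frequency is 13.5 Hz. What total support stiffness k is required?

606000 N/m

ω_n = 2πf_n = 2π × 13.5 = 84.82 rad/s.
k = m·ω_n² = 84.2 × 84.82² = 84.2 × 7195 = 605800 N/m.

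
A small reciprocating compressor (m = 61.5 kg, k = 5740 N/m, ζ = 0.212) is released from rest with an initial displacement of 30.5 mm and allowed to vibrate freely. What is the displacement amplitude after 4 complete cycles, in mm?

0.131 mm

Logarithmic decrement δ = 2πζ/√(1 − ζ²) = 2π × 0.2120/√(1 − 0.0449) = 1.363.
After n cycles, x_n/x₀ = e^(−nδ), so x_4 = 30.5 × e^(−4 × 1.363) = 30.5 × 0.004287 = 0.1308 mm.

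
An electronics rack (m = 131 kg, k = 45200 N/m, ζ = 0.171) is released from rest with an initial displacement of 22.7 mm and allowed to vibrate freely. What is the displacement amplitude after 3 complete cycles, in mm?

Logarithmic decrement δ = 2πζ/√(1 − ζ²) = 2π × 0.1710/√(1 − 0.0292) = 1.090.
After n cycles, x_n/x₀ = e^(−nδ), so x_3 = 22.7 × e^(−3 × 1.090) = 22.7 × 0.03795 = 0.8615 mm.

0.861 mm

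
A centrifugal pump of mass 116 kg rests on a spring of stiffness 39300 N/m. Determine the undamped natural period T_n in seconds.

0.341 s

ω_n = √(k/m) = √(39300/116) = √338.8 = 18.41 rad/s.
T_n = 2π/ω_n = 6.283/18.41 = 0.3414 s.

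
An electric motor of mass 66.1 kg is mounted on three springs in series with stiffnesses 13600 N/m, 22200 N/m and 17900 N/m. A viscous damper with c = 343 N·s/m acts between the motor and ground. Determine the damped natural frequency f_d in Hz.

Series springs: 1/k_eq = 1/13600 + 1/22200 + 1/17900 = 0.0001744, so k_eq = 5733 N/m.
ω_n = √(k_eq/m) = √(5733/66.1) = 9.313 rad/s.
Critical damping c_c = 2√(k_eq·m) = 2√(5733 × 66.1) = 1231 N·s/m, so ζ = c/c_c = 343/1231 = 0.2786.
ω_d = ω_n√(1 − ζ²) = 9.313 × √(1 − 0.0776) = 8.944 rad/s.
f_d = ω_d/(2π) = 1.423 Hz.

1.42 Hz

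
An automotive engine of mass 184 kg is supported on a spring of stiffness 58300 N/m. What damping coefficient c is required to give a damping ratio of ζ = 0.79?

c_c = 2√(k·m) = 2√(58300 × 184) = 6550 N·s/m.
c = ζ·c_c = 0.79 × 6550 = 5175 N·s/m.

5170 N·s/m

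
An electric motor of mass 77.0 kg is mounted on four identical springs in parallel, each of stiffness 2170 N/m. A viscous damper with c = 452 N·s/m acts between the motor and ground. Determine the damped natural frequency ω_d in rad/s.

10.2 rad/s

Parallel springs add: k_eq = 4 × 2170 = 8680 N/m.
ω_n = √(k_eq/m) = √(8680/77.0) = 10.62 rad/s.
Critical damping c_c = 2√(k_eq·m) = 2√(8680 × 77.0) = 1635 N·s/m, so ζ = c/c_c = 452/1635 = 0.2764.
ω_d = ω_n√(1 − ζ²) = 10.62 × √(1 − 0.0764) = 10.20 rad/s.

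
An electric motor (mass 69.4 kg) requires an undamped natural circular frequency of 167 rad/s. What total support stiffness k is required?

1940000 N/m

k = m·ω_n² = 69.4 × 167.0² = 69.4 × 27890 = 1935000 N/m.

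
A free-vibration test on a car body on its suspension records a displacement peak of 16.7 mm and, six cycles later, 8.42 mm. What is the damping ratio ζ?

0.0182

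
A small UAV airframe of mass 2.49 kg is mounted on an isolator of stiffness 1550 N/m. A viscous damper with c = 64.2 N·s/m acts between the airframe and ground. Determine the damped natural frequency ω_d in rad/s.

ω_n = √(k/m) = √(1550/2.49) = 24.95 rad/s.
Critical damping c_c = 2√(k·m) = 2√(1550 × 2.49) = 124.2 N·s/m, so ζ = c/c_c = 64.2/124.2 = 0.5167.
ω_d = ω_n√(1 − ζ²) = 24.95 × √(1 − 0.267) = 21.36 rad/s.

21.4 rad/s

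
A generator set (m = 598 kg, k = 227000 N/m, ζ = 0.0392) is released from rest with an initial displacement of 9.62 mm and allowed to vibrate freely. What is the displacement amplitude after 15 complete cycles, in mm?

0.238 mm

Logarithmic decrement δ = 2πζ/√(1 − ζ²) = 2π × 0.03920/√(1 − 0.00154) = 0.2465.
After n cycles, x_n/x₀ = e^(−nδ), so x_15 = 9.62 × e^(−15 × 0.2465) = 9.62 × 0.02479 = 0.2385 mm.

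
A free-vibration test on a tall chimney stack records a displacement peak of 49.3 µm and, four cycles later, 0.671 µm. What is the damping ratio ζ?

Logarithmic decrement δ = (1/n)·ln(x₀/x_n) = (1/4)·ln(49.3/0.671) = (1/4)·ln(73.47) = 1.074.
ζ = δ/√(4π² + δ²) = 1.074/√(39.48 + 1.15) = 1.074/6.374 = 0.1685.

0.169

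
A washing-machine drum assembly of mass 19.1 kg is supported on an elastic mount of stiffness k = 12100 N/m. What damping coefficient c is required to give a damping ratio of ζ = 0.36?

c_c = 2√(k·m) = 2√(12100 × 19.1) = 961.5 N·s/m.
c = ζ·c_c = 0.36 × 961.5 = 346.1 N·s/m.

346 N·s/m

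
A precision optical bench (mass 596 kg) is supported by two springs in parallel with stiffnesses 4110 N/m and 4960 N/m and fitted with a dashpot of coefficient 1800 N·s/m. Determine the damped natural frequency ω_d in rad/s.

Parallel springs add: k_eq = 4110 + 4960 = 9070 N/m.
ω_n = √(k_eq/m) = √(9070/596) = 3.901 rad/s.
Critical damping c_c = 2√(k_eq·m) = 2√(9070 × 596) = 4650 N·s/m, so ζ = c/c_c = 1800/4650 = 0.3871.
ω_d = ω_n√(1 − ζ²) = 3.901 × √(1 − 0.150) = 3.597 rad/s.

3.60 rad/s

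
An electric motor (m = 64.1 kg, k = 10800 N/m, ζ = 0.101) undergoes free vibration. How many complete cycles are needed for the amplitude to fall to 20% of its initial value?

3 cycles

Logarithmic decrement δ = 2πζ/√(1 − ζ²) = 2π × 0.1010/√(1 − 0.0102) = 0.6379.
x_n/x₀ = e^(−nδ) ≤ 0.2; take ln: n ≥ ln(1/0.2)/δ = 1.609/0.6379 = 2.523.
So 3 complete cycles are required.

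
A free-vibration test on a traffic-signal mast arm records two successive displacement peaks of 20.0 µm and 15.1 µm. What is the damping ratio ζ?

0.0447

Logarithmic decrement δ = (1/n)·ln(x₀/x_n) = (1/1)·ln(20.0/15.1) = (1/1)·ln(1.325) = 0.2810.
ζ = δ/√(4π² + δ²) = 0.2810/√(39.48 + 0.0790) = 0.2810/6.289 = 0.04468.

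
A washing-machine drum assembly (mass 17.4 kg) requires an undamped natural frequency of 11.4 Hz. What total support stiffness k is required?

89300 N/m

ω_n = 2πf_n = 2π × 11.4 = 71.63 rad/s.
k = m·ω_n² = 17.4 × 71.63² = 17.4 × 5131 = 89270 N/m.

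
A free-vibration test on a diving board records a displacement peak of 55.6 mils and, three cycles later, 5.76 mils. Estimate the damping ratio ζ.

0.119

Logarithmic decrement δ = (1/n)·ln(x₀/x_n) = (1/3)·ln(55.6/5.76) = (1/3)·ln(9.653) = 0.7557.
ζ = δ/√(4π² + δ²) = 0.7557/√(39.48 + 0.571) = 0.7557/6.328 = 0.1194.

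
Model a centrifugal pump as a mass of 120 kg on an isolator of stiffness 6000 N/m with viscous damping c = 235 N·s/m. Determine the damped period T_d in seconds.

ω_n = √(k/m) = √(6000/120) = 7.071 rad/s.
Critical damping c_c = 2√(k·m) = 2√(6000 × 120) = 1697 N·s/m, so ζ = c/c_c = 235/1697 = 0.1385.
ω_d = ω_n√(1 − ζ²) = 7.071 × √(1 − 0.0192) = 7.003 rad/s.
T_d = 2π/ω_d = 0.8972 s.

0.897 s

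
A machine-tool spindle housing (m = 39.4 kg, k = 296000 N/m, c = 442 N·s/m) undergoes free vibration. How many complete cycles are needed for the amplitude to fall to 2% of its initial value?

ζ = c/(2√(km)) = 442/(2√(296000 × 39.4)) = 442/6830 = 0.06471.
Logarithmic decrement δ = 2πζ/√(1 − ζ²) = 2π × 0.06471/√(1 − 0.00419) = 0.4075.
x_n/x₀ = e^(−nδ) ≤ 0.02; take ln: n ≥ ln(1/0.02)/δ = 3.912/0.4075 = 9.601.
So 10 complete cycles are required.

10 cycles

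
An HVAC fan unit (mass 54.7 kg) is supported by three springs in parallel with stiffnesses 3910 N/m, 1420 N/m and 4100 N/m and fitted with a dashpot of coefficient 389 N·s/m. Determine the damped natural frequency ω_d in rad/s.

Parallel springs add: k_eq = 3910 + 1420 + 4100 = 9430 N/m.
ω_n = √(k_eq/m) = √(9430/54.7) = 13.13 rad/s.
Critical damping c_c = 2√(k_eq·m) = 2√(9430 × 54.7) = 1436 N·s/m, so ζ = c/c_c = 389/1436 = 0.2708.
ω_d = ω_n√(1 − ζ²) = 13.13 × √(1 − 0.0733) = 12.64 rad/s.

12.6 rad/s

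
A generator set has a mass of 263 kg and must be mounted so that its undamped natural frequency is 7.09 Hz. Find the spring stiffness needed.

ω_n = 2πf_n = 2π × 7.09 = 44.55 rad/s.
k = m·ω_n² = 263 × 44.55² = 263 × 1985 = 521900 N/m.

522000 N/m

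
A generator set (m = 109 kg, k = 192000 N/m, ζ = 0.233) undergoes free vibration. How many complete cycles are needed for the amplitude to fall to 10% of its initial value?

2 cycles

Logarithmic decrement δ = 2πζ/√(1 − ζ²) = 2π × 0.2330/√(1 − 0.0543) = 1.505.
x_n/x₀ = e^(−nδ) ≤ 0.1; take ln: n ≥ ln(1/0.1)/δ = 2.303/1.505 = 1.530.
So 2 complete cycles are required.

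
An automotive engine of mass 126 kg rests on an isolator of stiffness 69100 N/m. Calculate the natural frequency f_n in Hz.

3.73 Hz

ω_n = √(k/m) = √(69100/126) = √548.4 = 23.42 rad/s.
f_n = ω_n/(2π) = 23.42/6.283 = 3.727 Hz.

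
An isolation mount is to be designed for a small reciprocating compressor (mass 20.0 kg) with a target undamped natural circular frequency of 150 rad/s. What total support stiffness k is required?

450000 N/m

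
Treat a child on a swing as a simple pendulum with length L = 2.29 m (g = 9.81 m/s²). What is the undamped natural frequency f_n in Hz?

For a simple pendulum ω_n = √(g/L) = √(9.81/2.29) = √4.284 = 2.070 rad/s.
f_n = ω_n/(2π) = 2.070/6.283 = 0.3294 Hz.

0.329 Hz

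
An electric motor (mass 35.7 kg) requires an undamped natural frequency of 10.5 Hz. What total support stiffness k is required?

ω_n = 2πf_n = 2π × 10.5 = 65.97 rad/s.
k = m·ω_n² = 35.7 × 65.97² = 35.7 × 4352 = 155400 N/m.

155000 N/m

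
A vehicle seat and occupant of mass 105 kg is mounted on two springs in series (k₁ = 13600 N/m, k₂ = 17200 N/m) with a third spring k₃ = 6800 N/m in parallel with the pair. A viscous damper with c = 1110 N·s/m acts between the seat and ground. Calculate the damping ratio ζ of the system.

0.451

Series pair: k_s = k₁k₂/(k₁+k₂) = (13600)(17200)/(13600 + 17200) = 7595 N/m. In parallel with k₃: k_eq = 7595 + 6800 = 14390 N/m.
ω_n = √(k_eq/m) = √(14390/105) = 11.71 rad/s.
Critical damping c_c = 2√(k_eq·m) = 2√(14390 × 105) = 2459 N·s/m, so ζ = c/c_c = 1110/2459 = 0.4514.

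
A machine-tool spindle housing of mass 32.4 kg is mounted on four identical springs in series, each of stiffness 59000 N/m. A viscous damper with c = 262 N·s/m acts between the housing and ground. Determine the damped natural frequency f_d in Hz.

3.33 Hz

Series springs: 1/k_eq = 4/59000, so k_eq = 59000/4 = 14750 N/m.
ω_n = √(k_eq/m) = √(14750/32.4) = 21.34 rad/s.
Critical damping c_c = 2√(k_eq·m) = 2√(14750 × 32.4) = 1383 N·s/m, so ζ = c/c_c = 262/1383 = 0.1895.
ω_d = ω_n√(1 − ζ²) = 21.34 × √(1 − 0.0359) = 20.95 rad/s.
f_d = ω_d/(2π) = 3.334 Hz.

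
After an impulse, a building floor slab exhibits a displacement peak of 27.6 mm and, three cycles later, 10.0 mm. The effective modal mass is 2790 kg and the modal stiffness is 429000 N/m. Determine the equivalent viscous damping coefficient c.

Logarithmic decrement δ = (1/n)·ln(x₀/x_n) = (1/3)·ln(27.6/10.0) = (1/3)·ln(2.760) = 0.3384.
ζ = δ/√(4π² + δ²) = 0.3384/√(39.48 + 0.115) = 0.3384/6.292 = 0.05378.
c = ζ · 2√(km) = 0.05378 × 2√(429000 × 2790) = 0.05378 × 69190 = 3721 N·s/m.

3720 N·s/m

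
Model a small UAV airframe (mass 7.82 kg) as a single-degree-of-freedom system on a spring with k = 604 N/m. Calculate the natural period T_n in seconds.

0.715 s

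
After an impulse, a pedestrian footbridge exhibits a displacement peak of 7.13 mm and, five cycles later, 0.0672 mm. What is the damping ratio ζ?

0.147

Logarithmic decrement δ = (1/n)·ln(x₀/x_n) = (1/5)·ln(7.13/0.0672) = (1/5)·ln(106.1) = 0.9329.
ζ = δ/√(4π² + δ²) = 0.9329/√(39.48 + 0.870) = 0.9329/6.352 = 0.1469.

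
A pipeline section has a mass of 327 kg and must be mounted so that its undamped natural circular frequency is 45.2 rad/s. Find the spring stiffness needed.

668000 N/m

k = m·ω_n² = 327 × 45.20² = 327 × 2043 = 668100 N/m.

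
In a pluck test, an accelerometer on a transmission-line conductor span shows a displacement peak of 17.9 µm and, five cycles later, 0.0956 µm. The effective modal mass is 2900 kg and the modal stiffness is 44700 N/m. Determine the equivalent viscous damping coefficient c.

3740 N·s/m

Logarithmic decrement δ = (1/n)·ln(x₀/x_n) = (1/5)·ln(17.9/0.0956) = (1/5)·ln(187.2) = 1.046.
ζ = δ/√(4π² + δ²) = 1.046/√(39.48 + 1.10) = 1.046/6.370 = 0.1643.
c = ζ · 2√(km) = 0.1643 × 2√(44700 × 2900) = 0.1643 × 22770 = 3741 N·s/m.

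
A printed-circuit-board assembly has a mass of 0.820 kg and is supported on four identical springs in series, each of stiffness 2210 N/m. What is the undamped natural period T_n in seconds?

0.242 s

Series springs: 1/k_eq = 4/2210, so k_eq = 2210/4 = 552.5 N/m.
ω_n = √(k_eq/m) = √(552.5/0.820) = √673.8 = 25.96 rad/s.
T_n = 2π/ω_n = 6.283/25.96 = 0.2421 s.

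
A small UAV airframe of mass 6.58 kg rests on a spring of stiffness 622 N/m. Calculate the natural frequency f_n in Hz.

1.55 Hz

ω_n = √(k/m) = √(622.0/6.58) = √94.53 = 9.723 rad/s.
f_n = ω_n/(2π) = 9.723/6.283 = 1.547 Hz.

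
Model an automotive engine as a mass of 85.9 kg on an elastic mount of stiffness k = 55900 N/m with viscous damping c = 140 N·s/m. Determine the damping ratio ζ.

0.0319

ω_n = √(k/m) = √(55900/85.9) = 25.51 rad/s.
Critical damping c_c = 2√(k·m) = 2√(55900 × 85.9) = 4383 N·s/m, so ζ = c/c_c = 140/4383 = 0.03194.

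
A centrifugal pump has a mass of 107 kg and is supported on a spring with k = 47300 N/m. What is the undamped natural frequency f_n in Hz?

ω_n = √(k/m) = √(47300/107) = √442.1 = 21.03 rad/s.
f_n = ω_n/(2π) = 21.03/6.283 = 3.346 Hz.

3.35 Hz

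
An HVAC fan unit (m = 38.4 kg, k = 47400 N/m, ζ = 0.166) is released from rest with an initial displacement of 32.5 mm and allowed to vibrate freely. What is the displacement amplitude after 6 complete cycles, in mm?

Logarithmic decrement δ = 2πζ/√(1 − ζ²) = 2π × 0.1660/√(1 − 0.0276) = 1.058.
After n cycles, x_n/x₀ = e^(−nδ), so x_6 = 32.5 × e^(−6 × 1.058) = 32.5 × 0.001754 = 0.05699 mm.

0.0570 mm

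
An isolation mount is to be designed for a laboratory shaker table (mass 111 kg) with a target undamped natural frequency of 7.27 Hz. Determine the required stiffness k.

232000 N/m

ω_n = 2πf_n = 2π × 7.27 = 45.68 rad/s.
k = m·ω_n² = 111 × 45.68² = 111 × 2087 = 231600 N/m.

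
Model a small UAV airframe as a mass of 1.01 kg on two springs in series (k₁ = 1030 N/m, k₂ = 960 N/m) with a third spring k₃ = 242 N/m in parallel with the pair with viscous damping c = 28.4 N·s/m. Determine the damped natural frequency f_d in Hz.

3.68 Hz

Series pair: k_s = k₁k₂/(k₁+k₂) = (1030)(960)/(1030 + 960) = 496.9 N/m. In parallel with k₃: k_eq = 496.9 + 242 = 738.9 N/m.
ω_n = √(k_eq/m) = √(738.9/1.01) = 27.05 rad/s.
Critical damping c_c = 2√(k_eq·m) = 2√(738.9 × 1.01) = 54.64 N·s/m, so ζ = c/c_c = 28.4/54.64 = 0.5198.
ω_d = ω_n√(1 − ζ²) = 27.05 × √(1 − 0.270) = 23.11 rad/s.
f_d = ω_d/(2π) = 3.677 Hz.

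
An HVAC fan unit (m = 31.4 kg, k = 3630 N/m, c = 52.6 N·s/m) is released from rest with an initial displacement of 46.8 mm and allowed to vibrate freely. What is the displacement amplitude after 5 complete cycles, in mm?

ζ = c/(2√(km)) = 52.6/(2√(3630 × 31.4)) = 52.6/675.2 = 0.07790.
Logarithmic decrement δ = 2πζ/√(1 − ζ²) = 2π × 0.07790/√(1 − 0.00607) = 0.4910.
After n cycles, x_n/x₀ = e^(−nδ), so x_5 = 46.8 × e^(−5 × 0.4910) = 46.8 × 0.08588 = 4.019 mm.

4.02 mm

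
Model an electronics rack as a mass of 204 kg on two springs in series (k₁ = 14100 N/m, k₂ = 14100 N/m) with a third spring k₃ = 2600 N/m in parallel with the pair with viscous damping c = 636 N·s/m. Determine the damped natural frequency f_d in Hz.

Series pair: k_s = k₁k₂/(k₁+k₂) = (14100)(14100)/(14100 + 14100) = 7050 N/m. In parallel with k₃: k_eq = 7050 + 2600 = 9650 N/m.
ω_n = √(k_eq/m) = √(9650/204) = 6.878 rad/s.
Critical damping c_c = 2√(k_eq·m) = 2√(9650 × 204) = 2806 N·s/m, so ζ = c/c_c = 636/2806 = 0.2266.
ω_d = ω_n√(1 − ζ²) = 6.878 × √(1 − 0.0514) = 6.699 rad/s.
f_d = ω_d/(2π) = 1.066 Hz.

1.07 Hz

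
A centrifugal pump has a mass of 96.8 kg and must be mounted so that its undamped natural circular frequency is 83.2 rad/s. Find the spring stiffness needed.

k = m·ω_n² = 96.8 × 83.20² = 96.8 × 6922 = 670100 N/m.

670000 N/m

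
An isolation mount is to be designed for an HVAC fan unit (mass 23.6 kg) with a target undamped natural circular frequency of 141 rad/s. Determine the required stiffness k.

k = m·ω_n² = 23.6 × 141.0² = 23.6 × 19880 = 469200 N/m.

469000 N/m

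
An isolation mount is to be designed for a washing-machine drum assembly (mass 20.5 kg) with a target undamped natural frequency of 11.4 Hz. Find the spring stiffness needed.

105000 N/m

ω_n = 2πf_n = 2π × 11.4 = 71.63 rad/s.
k = m·ω_n² = 20.5 × 71.63² = 20.5 × 5131 = 105200 N/m.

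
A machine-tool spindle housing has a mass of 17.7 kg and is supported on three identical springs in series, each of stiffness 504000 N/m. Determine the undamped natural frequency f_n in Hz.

15.5 Hz

Series springs: 1/k_eq = 3/504000, so k_eq = 504000/3 = 168000 N/m.
ω_n = √(k_eq/m) = √(168000/17.7) = √9492 = 97.42 rad/s.
f_n = ω_n/(2π) = 97.42/6.283 = 15.51 Hz.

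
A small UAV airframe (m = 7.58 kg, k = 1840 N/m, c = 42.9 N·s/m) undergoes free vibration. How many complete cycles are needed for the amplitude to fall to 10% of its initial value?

2 cycles

ζ = c/(2√(km)) = 42.9/(2√(1840 × 7.58)) = 42.9/236.2 = 0.1816.
Logarithmic decrement δ = 2πζ/√(1 − ζ²) = 2π × 0.1816/√(1 − 0.0330) = 1.161.
x_n/x₀ = e^(−nδ) ≤ 0.1; take ln: n ≥ ln(1/0.1)/δ = 2.303/1.161 = 1.984.
So 2 complete cycles are required.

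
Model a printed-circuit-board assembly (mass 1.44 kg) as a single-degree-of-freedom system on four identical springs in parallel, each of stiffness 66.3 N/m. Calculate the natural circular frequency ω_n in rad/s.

13.6 rad/s

Parallel springs add: k_eq = 4 × 66.3 = 265.2 N/m.
ω_n = √(k_eq/m) = √(265.2/1.44) = √184.2 = 13.57 rad/s.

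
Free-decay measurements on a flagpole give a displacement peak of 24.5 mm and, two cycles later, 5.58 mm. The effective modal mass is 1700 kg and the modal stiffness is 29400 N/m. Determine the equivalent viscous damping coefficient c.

Logarithmic decrement δ = (1/n)·ln(x₀/x_n) = (1/2)·ln(24.5/5.58) = (1/2)·ln(4.391) = 0.7397.
ζ = δ/√(4π² + δ²) = 0.7397/√(39.48 + 0.547) = 0.7397/6.327 = 0.1169.
c = ζ · 2√(km) = 0.1169 × 2√(29400 × 1700) = 0.1169 × 14140 = 1653 N·s/m.

1650 N·s/m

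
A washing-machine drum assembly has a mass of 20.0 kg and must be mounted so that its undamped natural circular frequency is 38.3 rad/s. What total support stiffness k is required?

29300 N/m

k = m·ω_n² = 20.0 × 38.30² = 20.0 × 1467 = 29340 N/m.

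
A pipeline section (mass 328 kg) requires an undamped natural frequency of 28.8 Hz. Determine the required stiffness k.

10700000 N/m

ω_n = 2πf_n = 2π × 28.8 = 181.0 rad/s.
k = m·ω_n² = 328 × 181.0² = 328 × 32740 = 10740000 N/m.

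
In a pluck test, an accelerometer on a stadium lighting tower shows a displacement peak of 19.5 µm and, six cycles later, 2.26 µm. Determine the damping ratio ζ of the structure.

0.0571

Logarithmic decrement δ = (1/n)·ln(x₀/x_n) = (1/6)·ln(19.5/2.26) = (1/6)·ln(8.628) = 0.3592.
ζ = δ/√(4π² + δ²) = 0.3592/√(39.48 + 0.129) = 0.3592/6.293 = 0.05707.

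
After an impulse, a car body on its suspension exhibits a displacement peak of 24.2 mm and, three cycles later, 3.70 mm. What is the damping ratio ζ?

Logarithmic decrement δ = (1/n)·ln(x₀/x_n) = (1/3)·ln(24.2/3.70) = (1/3)·ln(6.541) = 0.6260.
ζ = δ/√(4π² + δ²) = 0.6260/√(39.48 + 0.392) = 0.6260/6.314 = 0.09914.

0.0991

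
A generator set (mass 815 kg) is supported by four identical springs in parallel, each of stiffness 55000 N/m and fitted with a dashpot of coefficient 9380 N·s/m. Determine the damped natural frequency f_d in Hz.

Parallel springs add: k_eq = 4 × 55000 = 220000 N/m.
ω_n = √(k_eq/m) = √(220000/815) = 16.43 rad/s.
Critical damping c_c = 2√(k_eq·m) = 2√(220000 × 815) = 26780 N·s/m, so ζ = c/c_c = 9380/26780 = 0.3503.
ω_d = ω_n√(1 − ζ²) = 16.43 × √(1 − 0.123) = 15.39 rad/s.
f_d = ω_d/(2π) = 2.449 Hz.

2.45 Hz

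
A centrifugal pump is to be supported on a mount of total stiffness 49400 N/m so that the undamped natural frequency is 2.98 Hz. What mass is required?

141 kg

ω_n = 2πf_n = 2π × 2.98 = 18.72 rad/s.
m = k/ω_n² = 49400/18.72² = 49400/350.6 = 140.9 kg.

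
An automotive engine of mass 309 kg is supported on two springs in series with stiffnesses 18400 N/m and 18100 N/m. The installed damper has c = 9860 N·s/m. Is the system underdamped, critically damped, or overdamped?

Series springs: 1/k_eq = 1/18400 + 1/18100 = 0.0001096, so k_eq = 9124 N/m.
c_c = 2√(k_eq·m) = 3358 N·s/m; ζ = c/c_c = 9860/3358 = 2.94.
Since ζ > 1 the system is overdamped.

overdamped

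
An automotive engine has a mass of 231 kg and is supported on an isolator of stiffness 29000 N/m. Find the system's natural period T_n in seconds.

ω_n = √(k/m) = √(29000/231) = √125.5 = 11.20 rad/s.
T_n = 2π/ω_n = 6.283/11.20 = 0.5608 s.

0.561 s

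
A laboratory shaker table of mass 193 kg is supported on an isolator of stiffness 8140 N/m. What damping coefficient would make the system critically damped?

c_c = 2√(k·m) = 2√(8140 × 193) = 2 × 1253 = 2507 N·s/m.

2510 N·s/m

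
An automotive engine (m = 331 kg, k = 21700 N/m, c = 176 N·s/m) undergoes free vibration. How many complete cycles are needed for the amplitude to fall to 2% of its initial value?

19 cycles

ζ = c/(2√(km)) = 176/(2√(21700 × 331)) = 176/5360 = 0.03284.
Logarithmic decrement δ = 2πζ/√(1 − ζ²) = 2π × 0.03284/√(1 − 0.00108) = 0.2064.
x_n/x₀ = e^(−nδ) ≤ 0.02; take ln: n ≥ ln(1/0.02)/δ = 3.912/0.2064 = 18.95.
So 19 complete cycles are required.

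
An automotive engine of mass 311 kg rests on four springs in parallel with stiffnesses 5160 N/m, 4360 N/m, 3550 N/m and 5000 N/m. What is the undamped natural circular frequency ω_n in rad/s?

Parallel springs add: k_eq = 5160 + 4360 + 3550 + 5000 = 18070 N/m.
ω_n = √(k_eq/m) = √(18070/311) = √58.10 = 7.623 rad/s.

7.62 rad/s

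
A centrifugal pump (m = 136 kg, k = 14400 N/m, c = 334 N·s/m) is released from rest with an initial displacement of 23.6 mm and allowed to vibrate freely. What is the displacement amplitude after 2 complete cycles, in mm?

ζ = c/(2√(km)) = 334/(2√(14400 × 136)) = 334/2799 = 0.1193.
Logarithmic decrement δ = 2πζ/√(1 − ζ²) = 2π × 0.1193/√(1 − 0.0142) = 0.7552.
After n cycles, x_n/x₀ = e^(−nδ), so x_2 = 23.6 × e^(−2 × 0.7552) = 23.6 × 0.2208 = 5.211 mm.

5.21 mm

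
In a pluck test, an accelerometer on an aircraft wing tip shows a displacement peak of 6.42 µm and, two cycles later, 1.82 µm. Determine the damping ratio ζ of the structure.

0.0998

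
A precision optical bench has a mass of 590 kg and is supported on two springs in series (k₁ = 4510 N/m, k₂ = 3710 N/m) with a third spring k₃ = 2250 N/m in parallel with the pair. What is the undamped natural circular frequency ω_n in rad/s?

Series pair: k_s = k₁k₂/(k₁+k₂) = (4510)(3710)/(4510 + 3710) = 2036 N/m. In parallel with k₃: k_eq = 2036 + 2250 = 4286 N/m.
ω_n = √(k_eq/m) = √(4286/590) = √7.264 = 2.695 rad/s.

2.70 rad/s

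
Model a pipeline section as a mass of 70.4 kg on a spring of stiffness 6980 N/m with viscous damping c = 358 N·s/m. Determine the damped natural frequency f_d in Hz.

1.53 Hz

ω_n = √(k/m) = √(6980/70.4) = 9.957 rad/s.
Critical damping c_c = 2√(k·m) = 2√(6980 × 70.4) = 1402 N·s/m, so ζ = c/c_c = 358/1402 = 0.2554.
ω_d = ω_n√(1 − ζ²) = 9.957 × √(1 − 0.0652) = 9.627 rad/s.
f_d = ω_d/(2π) = 1.532 Hz.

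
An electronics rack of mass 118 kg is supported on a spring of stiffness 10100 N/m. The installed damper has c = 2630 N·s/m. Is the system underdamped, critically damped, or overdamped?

c_c = 2√(k·m) = 2183 N·s/m; ζ = c/c_c = 2630/2183 = 1.20.
Since ζ > 1 the system is overdamped.

overdamped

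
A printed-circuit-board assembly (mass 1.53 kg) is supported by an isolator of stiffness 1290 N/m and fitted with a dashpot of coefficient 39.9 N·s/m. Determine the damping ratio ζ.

0.449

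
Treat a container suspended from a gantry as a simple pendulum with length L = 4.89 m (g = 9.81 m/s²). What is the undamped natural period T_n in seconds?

For a simple pendulum ω_n = √(g/L) = √(9.81/4.89) = √2.006 = 1.416 rad/s.
T_n = 2π/ω_n = 6.283/1.416 = 4.436 s.

4.44 s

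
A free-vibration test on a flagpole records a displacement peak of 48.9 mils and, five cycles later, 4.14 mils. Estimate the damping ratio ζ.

0.0784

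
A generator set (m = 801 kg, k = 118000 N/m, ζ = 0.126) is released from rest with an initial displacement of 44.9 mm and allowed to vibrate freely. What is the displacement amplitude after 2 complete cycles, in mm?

9.10 mm

Logarithmic decrement δ = 2πζ/√(1 − ζ²) = 2π × 0.1260/√(1 − 0.0159) = 0.7980.
After n cycles, x_n/x₀ = e^(−nδ), so x_2 = 44.9 × e^(−2 × 0.7980) = 44.9 × 0.2027 = 9.101 mm.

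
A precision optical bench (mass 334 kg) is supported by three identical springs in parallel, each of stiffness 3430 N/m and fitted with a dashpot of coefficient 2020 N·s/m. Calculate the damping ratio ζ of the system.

Parallel springs add: k_eq = 3 × 3430 = 10290 N/m.
ω_n = √(k_eq/m) = √(10290/334) = 5.551 rad/s.
Critical damping c_c = 2√(k_eq·m) = 2√(10290 × 334) = 3708 N·s/m, so ζ = c/c_c = 2020/3708 = 0.5448.

0.545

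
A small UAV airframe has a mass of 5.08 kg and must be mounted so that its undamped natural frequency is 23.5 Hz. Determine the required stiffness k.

111000 N/m

ω_n = 2πf_n = 2π × 23.5 = 147.7 rad/s.
k = m·ω_n² = 5.08 × 147.7² = 5.08 × 21800 = 110800 N/m.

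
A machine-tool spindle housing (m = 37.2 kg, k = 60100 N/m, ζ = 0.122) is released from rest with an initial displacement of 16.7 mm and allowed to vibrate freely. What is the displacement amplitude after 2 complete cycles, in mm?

3.56 mm

Logarithmic decrement δ = 2πζ/√(1 − ζ²) = 2π × 0.1220/√(1 − 0.0149) = 0.7723.
After n cycles, x_n/x₀ = e^(−nδ), so x_2 = 16.7 × e^(−2 × 0.7723) = 16.7 × 0.2134 = 3.564 mm.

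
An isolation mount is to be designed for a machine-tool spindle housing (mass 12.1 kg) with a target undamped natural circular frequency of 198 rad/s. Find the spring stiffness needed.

474000 N/m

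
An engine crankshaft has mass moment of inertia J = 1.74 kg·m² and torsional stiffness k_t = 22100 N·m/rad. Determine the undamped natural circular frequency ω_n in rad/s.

113 rad/s

ω_n = √(k_t/J) = √(22100/1.74) = √12700 = 112.7 rad/s.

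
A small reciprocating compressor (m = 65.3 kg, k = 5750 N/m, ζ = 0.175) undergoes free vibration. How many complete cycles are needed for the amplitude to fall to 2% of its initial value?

4 cycles

Logarithmic decrement δ = 2πζ/√(1 − ζ²) = 2π × 0.1750/√(1 − 0.0306) = 1.117.
x_n/x₀ = e^(−nδ) ≤ 0.02; take ln: n ≥ ln(1/0.02)/δ = 3.912/1.117 = 3.503.
So 4 complete cycles are required.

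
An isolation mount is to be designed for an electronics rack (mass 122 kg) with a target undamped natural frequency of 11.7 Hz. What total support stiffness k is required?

ω_n = 2πf_n = 2π × 11.7 = 73.51 rad/s.
k = m·ω_n² = 122 × 73.51² = 122 × 5404 = 659300 N/m.

659000 N/m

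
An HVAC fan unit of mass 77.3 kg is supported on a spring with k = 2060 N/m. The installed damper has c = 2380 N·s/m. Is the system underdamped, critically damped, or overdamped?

overdamped

c_c = 2√(k·m) = 798.1 N·s/m; ζ = c/c_c = 2380/798.1 = 2.98.
Since ζ > 1 the system is overdamped.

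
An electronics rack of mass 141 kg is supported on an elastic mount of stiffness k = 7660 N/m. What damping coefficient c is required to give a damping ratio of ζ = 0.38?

790 N·s/m

c_c = 2√(k·m) = 2√(7660 × 141) = 2079 N·s/m.
c = ζ·c_c = 0.38 × 2079 = 789.8 N·s/m.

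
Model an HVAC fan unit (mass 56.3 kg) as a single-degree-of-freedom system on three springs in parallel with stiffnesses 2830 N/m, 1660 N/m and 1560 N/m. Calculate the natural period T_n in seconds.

0.606 s

Parallel springs add: k_eq = 2830 + 1660 + 1560 = 6050 N/m.
ω_n = √(k_eq/m) = √(6050/56.3) = √107.5 = 10.37 rad/s.
T_n = 2π/ω_n = 6.283/10.37 = 0.6061 s.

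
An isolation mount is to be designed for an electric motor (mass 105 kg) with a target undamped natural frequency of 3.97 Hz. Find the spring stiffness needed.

ω_n = 2πf_n = 2π × 3.97 = 24.94 rad/s.
k = m·ω_n² = 105 × 24.94² = 105 × 622.2 = 65330 N/m.

65300 N/m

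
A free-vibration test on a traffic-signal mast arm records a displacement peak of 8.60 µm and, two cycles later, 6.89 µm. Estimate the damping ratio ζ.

0.0176

Logarithmic decrement δ = (1/n)·ln(x₀/x_n) = (1/2)·ln(8.60/6.89) = (1/2)·ln(1.248) = 0.1108.
ζ = δ/√(4π² + δ²) = 0.1108/√(39.48 + 0.0123) = 0.1108/6.284 = 0.01764.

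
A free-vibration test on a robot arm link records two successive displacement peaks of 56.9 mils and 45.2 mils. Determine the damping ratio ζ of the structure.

Logarithmic decrement δ = (1/n)·ln(x₀/x_n) = (1/1)·ln(56.9/45.2) = (1/1)·ln(1.259) = 0.2302.
ζ = δ/√(4π² + δ²) = 0.2302/√(39.48 + 0.0530) = 0.2302/6.287 = 0.03661.

0.0366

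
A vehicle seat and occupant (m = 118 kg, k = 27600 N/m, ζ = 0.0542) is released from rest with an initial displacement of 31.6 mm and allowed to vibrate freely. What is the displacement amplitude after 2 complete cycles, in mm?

Logarithmic decrement δ = 2πζ/√(1 − ζ²) = 2π × 0.05420/√(1 − 0.00294) = 0.3410.
After n cycles, x_n/x₀ = e^(−nδ), so x_2 = 31.6 × e^(−2 × 0.3410) = 31.6 × 0.5056 = 15.98 mm.

16.0 mm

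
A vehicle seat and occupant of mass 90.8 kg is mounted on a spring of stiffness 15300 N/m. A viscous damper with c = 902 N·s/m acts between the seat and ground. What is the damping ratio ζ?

0.383

ω_n = √(k/m) = √(15300/90.8) = 12.98 rad/s.
Critical damping c_c = 2√(k·m) = 2√(15300 × 90.8) = 2357 N·s/m, so ζ = c/c_c = 902/2357 = 0.3826.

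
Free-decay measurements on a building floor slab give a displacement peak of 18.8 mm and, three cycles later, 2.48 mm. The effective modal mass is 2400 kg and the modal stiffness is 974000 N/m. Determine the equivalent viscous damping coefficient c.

10300 N·s/m

Logarithmic decrement δ = (1/n)·ln(x₀/x_n) = (1/3)·ln(18.8/2.48) = (1/3)·ln(7.581) = 0.6752.
ζ = δ/√(4π² + δ²) = 0.6752/√(39.48 + 0.456) = 0.6752/6.319 = 0.1068.
c = ζ · 2√(km) = 0.1068 × 2√(974000 × 2400) = 0.1068 × 96700 = 10330 N·s/m.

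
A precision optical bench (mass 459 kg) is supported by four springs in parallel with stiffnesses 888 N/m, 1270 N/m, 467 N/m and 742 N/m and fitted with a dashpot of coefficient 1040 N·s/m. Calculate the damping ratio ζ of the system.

0.418

Parallel springs add: k_eq = 888 + 1270 + 467 + 742 = 3367 N/m.
ω_n = √(k_eq/m) = √(3367/459) = 2.708 rad/s.
Critical damping c_c = 2√(k_eq·m) = 2√(3367 × 459) = 2486 N·s/m, so ζ = c/c_c = 1040/2486 = 0.4183.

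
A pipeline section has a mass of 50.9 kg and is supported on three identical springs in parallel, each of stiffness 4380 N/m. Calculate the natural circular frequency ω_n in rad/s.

16.1 rad/s

Parallel springs add: k_eq = 3 × 4380 = 13140 N/m.
ω_n = √(k_eq/m) = √(13140/50.9) = √258.2 = 16.07 rad/s.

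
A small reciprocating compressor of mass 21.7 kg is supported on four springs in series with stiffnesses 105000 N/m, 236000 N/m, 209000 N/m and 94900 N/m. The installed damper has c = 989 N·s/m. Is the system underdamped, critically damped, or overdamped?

Series springs: 1/k_eq = 1/105000 + 1/236000 + 1/209000 + 1/94900 = 2.908×10^-5, so k_eq = 34380 N/m.
c_c = 2√(k_eq·m) = 1728 N·s/m; ζ = c/c_c = 989/1728 = 0.572.
Since ζ < 1 the system is underdamped.

underdamped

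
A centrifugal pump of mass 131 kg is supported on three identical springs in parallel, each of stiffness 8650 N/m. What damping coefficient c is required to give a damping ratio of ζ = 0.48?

Parallel springs add: k_eq = 3 × 8650 = 25950 N/m.
c_c = 2√(k_eq·m) = 2√(25950 × 131) = 3688 N·s/m.
c = ζ·c_c = 0.48 × 3688 = 1770 N·s/m.

1770 N·s/m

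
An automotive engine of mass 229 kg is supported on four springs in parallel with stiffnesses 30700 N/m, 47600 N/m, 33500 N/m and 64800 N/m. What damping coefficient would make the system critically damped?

12700 N·s/m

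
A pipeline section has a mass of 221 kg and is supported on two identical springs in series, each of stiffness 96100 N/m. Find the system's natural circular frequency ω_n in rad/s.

Series springs: 1/k_eq = 2/96100, so k_eq = 96100/2 = 48050 N/m.
ω_n = √(k_eq/m) = √(48050/221) = √217.4 = 14.75 rad/s.

14.7 rad/s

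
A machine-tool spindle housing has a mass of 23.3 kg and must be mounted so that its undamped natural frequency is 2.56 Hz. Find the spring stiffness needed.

6030 N/m

ω_n = 2πf_n = 2π × 2.56 = 16.08 rad/s.
k = m·ω_n² = 23.3 × 16.08² = 23.3 × 258.7 = 6028 N/m.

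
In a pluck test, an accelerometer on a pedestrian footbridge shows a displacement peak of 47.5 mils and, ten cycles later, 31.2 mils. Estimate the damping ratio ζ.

0.00669

Logarithmic decrement δ = (1/n)·ln(x₀/x_n) = (1/10)·ln(47.5/31.2) = (1/10)·ln(1.522) = 0.04203.
ζ = δ/√(4π² + δ²) = 0.04203/√(39.48 + 0.00177) = 0.04203/6.283 = 0.006689.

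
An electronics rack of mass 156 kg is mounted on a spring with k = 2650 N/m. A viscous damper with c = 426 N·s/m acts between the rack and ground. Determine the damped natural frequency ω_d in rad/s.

3.89 rad/s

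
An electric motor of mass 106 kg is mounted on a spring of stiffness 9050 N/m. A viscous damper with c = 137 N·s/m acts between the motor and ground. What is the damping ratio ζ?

ω_n = √(k/m) = √(9050/106) = 9.240 rad/s.
Critical damping c_c = 2√(k·m) = 2√(9050 × 106) = 1959 N·s/m, so ζ = c/c_c = 137/1959 = 0.06994.

0.0699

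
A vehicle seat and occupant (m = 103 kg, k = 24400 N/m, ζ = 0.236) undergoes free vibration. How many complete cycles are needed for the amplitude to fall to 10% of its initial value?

2 cycles

Logarithmic decrement δ = 2πζ/√(1 − ζ²) = 2π × 0.2360/√(1 − 0.0557) = 1.526.
x_n/x₀ = e^(−nδ) ≤ 0.1; take ln: n ≥ ln(1/0.1)/δ = 2.303/1.526 = 1.509.
So 2 complete cycles are required.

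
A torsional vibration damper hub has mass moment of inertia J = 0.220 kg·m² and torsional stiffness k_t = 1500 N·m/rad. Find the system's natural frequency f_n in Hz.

13.1 Hz

ω_n = √(k_t/J) = √(1500/0.220) = √6818 = 82.57 rad/s.
f_n = ω_n/(2π) = 82.57/6.283 = 13.14 Hz.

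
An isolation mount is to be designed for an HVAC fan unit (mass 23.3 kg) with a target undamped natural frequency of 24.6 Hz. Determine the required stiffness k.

ω_n = 2πf_n = 2π × 24.6 = 154.6 rad/s.
k = m·ω_n² = 23.3 × 154.6² = 23.3 × 23890 = 556700 N/m.

557000 N/m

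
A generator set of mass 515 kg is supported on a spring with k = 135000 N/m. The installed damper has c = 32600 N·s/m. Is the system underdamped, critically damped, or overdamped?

c_c = 2√(k·m) = 16680 N·s/m; ζ = c/c_c = 32600/16680 = 1.95.
Since ζ > 1 the system is overdamped.

overdamped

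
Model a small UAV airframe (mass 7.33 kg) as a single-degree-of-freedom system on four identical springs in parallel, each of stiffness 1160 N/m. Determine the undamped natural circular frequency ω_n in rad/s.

25.2 rad/s

Parallel springs add: k_eq = 4 × 1160 = 4640 N/m.
ω_n = √(k_eq/m) = √(4640/7.33) = √633.0 = 25.16 rad/s.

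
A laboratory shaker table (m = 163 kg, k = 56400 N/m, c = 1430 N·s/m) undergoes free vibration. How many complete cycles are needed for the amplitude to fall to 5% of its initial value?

ζ = c/(2√(km)) = 1430/(2√(56400 × 163)) = 1430/6064 = 0.2358.
Logarithmic decrement δ = 2πζ/√(1 − ζ²) = 2π × 0.2358/√(1 − 0.0556) = 1.525.
x_n/x₀ = e^(−nδ) ≤ 0.05; take ln: n ≥ ln(1/0.05)/δ = 2.996/1.525 = 1.965.
So 2 complete cycles are required.

2 cycles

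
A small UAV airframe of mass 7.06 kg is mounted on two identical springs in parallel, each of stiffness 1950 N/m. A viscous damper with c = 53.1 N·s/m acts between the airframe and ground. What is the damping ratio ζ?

0.160

Parallel springs add: k_eq = 2 × 1950 = 3900 N/m.
ω_n = √(k_eq/m) = √(3900/7.06) = 23.50 rad/s.
Critical damping c_c = 2√(k_eq·m) = 2√(3900 × 7.06) = 331.9 N·s/m, so ζ = c/c_c = 53.1/331.9 = 0.1600.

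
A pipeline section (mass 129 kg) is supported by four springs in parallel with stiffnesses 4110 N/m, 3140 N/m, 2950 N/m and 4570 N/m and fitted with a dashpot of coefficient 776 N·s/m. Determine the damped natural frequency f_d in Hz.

1.63 Hz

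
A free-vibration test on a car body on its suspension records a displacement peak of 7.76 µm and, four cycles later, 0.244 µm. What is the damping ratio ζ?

0.136

Logarithmic decrement δ = (1/n)·ln(x₀/x_n) = (1/4)·ln(7.76/0.244) = (1/4)·ln(31.80) = 0.8649.
ζ = δ/√(4π² + δ²) = 0.8649/√(39.48 + 0.748) = 0.8649/6.342 = 0.1364.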